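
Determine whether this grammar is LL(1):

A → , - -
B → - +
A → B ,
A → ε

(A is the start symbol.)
Yes, the grammar is LL(1).

Relevant sets:
  FIRST(B) = { '-' }
  FOLLOW(A) = { $ }

For A:
  PREDICT(A → ',' '-' '-') = { ',' }
  PREDICT(A → B ',') = { '-' }
  PREDICT(A → ε) = { $ }
B has a single production, so nothing to check there.

All predict sets are disjoint. The grammar IS LL(1).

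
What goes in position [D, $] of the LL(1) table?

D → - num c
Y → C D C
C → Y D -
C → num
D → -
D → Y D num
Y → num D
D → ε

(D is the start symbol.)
D → ε

To find M[D, $], we find productions for D where $ is in the predict set (PREDICT(N → α) = (FIRST(α) \ {ε}) ∪ (FOLLOW(N) if α ⇒* ε)).

Relevant sets:
  FIRST(Y) = { 'num' }
  FOLLOW(D) = { $, '-', 'num' }

D → - num c: PREDICT = { '-' }
D → -: PREDICT = { '-' }
D → Y D num: PREDICT = { 'num' }
D → ε: PREDICT = { $, '-', 'num' }
  $ is in predict set, so this production goes in M[D, $]

M[D, $] = D → ε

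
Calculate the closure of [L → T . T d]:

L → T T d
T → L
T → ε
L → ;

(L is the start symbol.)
{ [L → . ;], [L → . T T d], [L → T . T d], [T → . L], [T → .] }

Start with: [L → T . T d]
  [L → T . T d] has the dot before T: add [T → . L], [T → .]
  [T → . L] has the dot before L: add [L → . T T d], [L → . ;]
No further items can be added.

CLOSURE = { [L → . ;], [L → . T T d], [L → T . T d], [T → . L], [T → .] }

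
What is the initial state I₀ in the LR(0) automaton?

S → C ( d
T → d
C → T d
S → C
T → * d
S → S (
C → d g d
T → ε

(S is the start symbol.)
{ [C → . T d], [C → . d g d], [S → . C ( d], [S → . C], [S → . S (], [S' → . S], [T → . * d], [T → . d], [T → .] }

First, augment the grammar with S' → S
I₀ = CLOSURE({ [S' → . S] }):
  [S' → . S] has the dot before S: add [S → . C ( d], [S → . C], [S → . S (]
  [S → . C ( d] has the dot before C: add [C → . T d], [C → . d g d]
  [C → . T d] has the dot before T: add [T → . d], [T → . * d], [T → .]
No further items can be added.

I₀ = { [C → . T d], [C → . d g d], [S → . C ( d], [S → . C], [S → . S (], [S' → . S], [T → . * d], [T → . d], [T → .] }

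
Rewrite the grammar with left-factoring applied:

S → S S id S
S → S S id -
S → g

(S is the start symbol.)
S → S S id S'
S' → S
S' → -
S → g

Left-factoring transforms A → αβ₁ | αβ₂ into A → αA' and A' → β₁ | β₂
(α is the longest common prefix among the alternatives). Repeat until
no nonterminal has two alternatives with a common prefix.

Round 1: S has alternatives sharing prefix 'S S id'. Introduce S': S → S S id S'
  Add: S' → S
  Add: S' → -

No remaining common prefixes — done.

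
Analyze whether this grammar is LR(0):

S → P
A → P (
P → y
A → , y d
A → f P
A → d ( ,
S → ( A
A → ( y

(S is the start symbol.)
A grammar is LR(0) if no state in the canonical LR(0) collection has:
  - both a shift item (dot before a terminal) and a complete item (shift-reduce conflict), or
  - two or more complete items (reduce-reduce conflict; the accept item [S' → S .] counts as a complete item here).

Augment with S' → S and build the canonical LR(0) collection (I0 = CLOSURE({[S' → . S]}), then GOTO on every symbol after a dot until no new states appear). It has 18 states:
  I0: { [P → . y], [S → . ( A], [S → . P], [S' → . S] }  — shift
  I1: { [A → . ( y], [A → . , y d], [A → . P (], [A → . d ( ,], [A → . f P], [P → . y], [S → ( . A] }  — shift
  I2: { [S → P .] }  — reduce
  I3: { [S' → S .] }  — accept
  I4: { [P → y .] }  — reduce
  I5: { [A → ( . y] }  — shift
  I6: { [A → , . y d] }  — shift
  I7: { [S → ( A .] }  — reduce
  I8: { [A → P . (] }  — shift
  I9: { [A → d . ( ,] }  — shift
  I10: { [A → f . P], [P → . y] }  — shift
  I11: { [A → f P .] }  — reduce
  I12: { [A → d ( . ,] }  — shift
  I13: { [A → d ( , .] }  — reduce
  I14: { [A → P ( .] }  — reduce
  I15: { [A → , y . d] }  — shift
  I16: { [A → , y d .] }  — reduce
  I17: { [A → ( y .] }  — reduce

Every state is either a pure shift/goto state or contains exactly one complete item and nothing to shift — no conflicts. The grammar is LR(0).

Answer: Yes, the grammar is LR(0)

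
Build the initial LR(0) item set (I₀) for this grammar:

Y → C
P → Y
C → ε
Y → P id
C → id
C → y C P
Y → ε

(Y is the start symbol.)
{ [C → . id], [C → . y C P], [C → .], [P → . Y], [Y → . C], [Y → . P id], [Y → .], [Y' → . Y] }

First, augment the grammar with Y' → Y
I₀ = CLOSURE({ [Y' → . Y] }):
  [Y' → . Y] has the dot before Y: add [Y → . C], [Y → . P id], [Y → .]
  [Y → . C] has the dot before C: add [C → .], [C → . id], [C → . y C P]
  [Y → . P id] has the dot before P: add [P → . Y]
No further items can be added.

I₀ = { [C → . id], [C → . y C P], [C → .], [P → . Y], [Y → . C], [Y → . P id], [Y → .], [Y' → . Y] }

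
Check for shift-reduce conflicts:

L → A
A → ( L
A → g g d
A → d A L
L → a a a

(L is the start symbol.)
No shift-reduce conflicts

A shift-reduce conflict occurs when an LR(0) state has both:
  - a complete (reduce) item [A → α .] (dot at the end), and
  - a shift item [B → β . c γ] (dot before a terminal).

Augment with L' → L and build the canonical LR(0) collection (I0 = CLOSURE({[L' → . L]}), then GOTO on every symbol after a dot until no new states appear). It has 14 states:
  I0: { [A → . ( L], [A → . d A L], [A → . g g d], [L → . A], [L → . a a a], [L' → . L] }  — shift
  I1: { [A → ( . L], [A → . ( L], [A → . d A L], [A → . g g d], [L → . A], [L → . a a a] }  — shift
  I2: { [L → A .] }  — reduce
  I3: { [L' → L .] }  — accept
  I4: { [L → a . a a] }  — shift
  I5: { [A → . ( L], [A → . d A L], [A → . g g d], [A → d . A L] }  — shift
  I6: { [A → g . g d] }  — shift
  I7: { [A → g g . d] }  — shift
  I8: { [A → g g d .] }  — reduce
  I9: { [A → . ( L], [A → . d A L], [A → . g g d], [A → d A . L], [L → . A], [L → . a a a] }  — shift
  I10: { [A → d A L .] }  — reduce
  I11: { [L → a a . a] }  — shift
  I12: { [L → a a a .] }  — reduce
  I13: { [A → ( L .] }  — reduce

No state contains both a complete item and a shift item.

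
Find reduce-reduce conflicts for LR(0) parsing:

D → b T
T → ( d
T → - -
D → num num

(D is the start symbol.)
Augment with D' → D and build the canonical LR(0) collection (I0 = CLOSURE({[D' → . D]}), then GOTO on every symbol after a dot until no new states appear). It has 10 states:
  I0: { [D → . b T], [D → . num num], [D' → . D] }  — shift
  I1: { [D' → D .] }  — accept
  I2: { [D → b . T], [T → . ( d], [T → . - -] }  — shift
  I3: { [D → num . num] }  — shift
  I4: { [D → num num .] }  — reduce
  I5: { [T → ( . d] }  — shift
  I6: { [T → - . -] }  — shift
  I7: { [D → b T .] }  — reduce
  I8: { [T → - - .] }  — reduce
  I9: { [T → ( d .] }  — reduce

No state contains more than one complete item.

Answer: No reduce-reduce conflicts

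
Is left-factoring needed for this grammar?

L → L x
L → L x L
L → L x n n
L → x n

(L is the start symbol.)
Left-factoring is needed when two productions for the same non-terminal
share a common prefix on the right-hand side.

Productions for L:
  L → L x
  L → L x L
  L → L x n n
  L → x n

Found common prefix 'L x' in productions for L

Answer: Yes, L has productions with common prefix 'L x'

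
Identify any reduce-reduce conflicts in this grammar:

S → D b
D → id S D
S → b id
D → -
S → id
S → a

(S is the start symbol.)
A reduce-reduce conflict occurs when an LR(0) state has two complete items [A → α .] and [B → β .] — both call for a reduction, and with no lookahead the parser cannot choose between them.

Augment with S' → S and build the canonical LR(0) collection (I0 = CLOSURE({[S' → . S]}), then GOTO on every symbol after a dot until no new states appear). It has 12 states:
  I0: { [D → . -], [D → . id S D], [S → . D b], [S → . a], [S → . b id], [S → . id], [S' → . S] }  — shift
  I1: { [D → - .] }  — reduce
  I2: { [S → D . b] }  — shift
  I3: { [S' → S .] }  — accept
  I4: { [S → a .] }  — reduce
  I5: { [S → b . id] }  — shift
  I6: { [D → . -], [D → . id S D], [D → id . S D], [S → . D b], [S → . a], [S → . b id], [S → . id], [S → id .] }  — shift, reduce
  I7: { [D → . -], [D → . id S D], [D → id S . D] }  — shift
  I8: { [D → id S D .] }  — reduce
  I9: { [D → . -], [D → . id S D], [D → id . S D], [S → . D b], [S → . a], [S → . b id], [S → . id] }  — shift
  I10: { [S → b id .] }  — reduce
  I11: { [S → D b .] }  — reduce

No state contains more than one complete item.

Answer: No reduce-reduce conflicts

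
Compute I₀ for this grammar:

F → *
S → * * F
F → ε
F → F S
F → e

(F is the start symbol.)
{ [F → . *], [F → . F S], [F → . e], [F → .], [F' → . F] }

First, augment the grammar with F' → F
I₀ = CLOSURE({ [F' → . F] }):
  [F' → . F] has the dot before F: add [F → . *], [F → .], [F → . F S], [F → . e]
No further items can be added.

I₀ = { [F → . *], [F → . F S], [F → . e], [F → .], [F' → . F] }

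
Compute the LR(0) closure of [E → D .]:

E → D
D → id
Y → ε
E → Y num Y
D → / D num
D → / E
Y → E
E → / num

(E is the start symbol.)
{ [E → D .] }

To compute CLOSURE, for each item [A → α.Bβ] where B is a non-terminal, add [B → .γ] for all productions B → γ; repeat for the newly added items until nothing changes.

Start with: [E → D .]
The dot is at the end, so nothing is added.

CLOSURE = { [E → D .] }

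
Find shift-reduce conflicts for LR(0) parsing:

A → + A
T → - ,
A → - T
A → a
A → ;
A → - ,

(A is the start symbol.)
A shift-reduce conflict occurs when an LR(0) state has both:
  - a complete (reduce) item [A → α .] (dot at the end), and
  - a shift item [B → β . c γ] (dot before a terminal).

Augment with A' → A and build the canonical LR(0) collection (I0 = CLOSURE({[A' → . A]}), then GOTO on every symbol after a dot until no new states appear). It has 11 states:
  I0: { [A → . + A], [A → . - ,], [A → . - T], [A → . ;], [A → . a], [A' → . A] }  — shift
  I1: { [A → + . A], [A → . + A], [A → . - ,], [A → . - T], [A → . ;], [A → . a] }  — shift
  I2: { [A → - . ,], [A → - . T], [T → . - ,] }  — shift
  I3: { [A → ; .] }  — reduce
  I4: { [A' → A .] }  — accept
  I5: { [A → a .] }  — reduce
  I6: { [A → - , .] }  — reduce
  I7: { [T → - . ,] }  — shift
  I8: { [A → - T .] }  — reduce
  I9: { [T → - , .] }  — reduce
  I10: { [A → + A .] }  — reduce

No state contains both a complete item and a shift item.

Answer: No shift-reduce conflicts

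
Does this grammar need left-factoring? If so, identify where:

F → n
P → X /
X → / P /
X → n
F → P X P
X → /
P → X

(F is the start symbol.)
Left-factoring is needed when two productions for the same non-terminal
share a common prefix on the right-hand side.

Productions for F:
  F → n
  F → P X P
Productions for P:
  P → X /
  P → X
Productions for X:
  X → / P /
  X → n
  X → /

Found common prefix 'X' in productions for P
Found common prefix '/' in productions for X

Answer: Yes, P has productions with common prefix 'X'; X has productions with common prefix '/'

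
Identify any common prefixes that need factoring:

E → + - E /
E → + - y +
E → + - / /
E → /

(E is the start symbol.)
Left-factoring is needed when two productions for the same non-terminal
share a common prefix on the right-hand side.

Productions for E:
  E → + - E /
  E → + - y +
  E → + - / /
  E → /

Found common prefix '+ -' in productions for E

Answer: Yes, E has productions with common prefix '+ -'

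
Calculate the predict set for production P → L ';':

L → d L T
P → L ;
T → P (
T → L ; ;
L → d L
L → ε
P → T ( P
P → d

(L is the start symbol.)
PREDICT(P → L ';') = (FIRST(RHS) \ {ε}) ∪ (FOLLOW(P) if ε ∈ FIRST(RHS), i.e. RHS ⇒* ε)
FIRST(L) = { 'd', ε }
FIRST(L ';') = { ';', 'd' }
ε ∉ FIRST(L ';'), so FOLLOW(P) is not added.
PREDICT(P → L ';') = { ';', 'd' }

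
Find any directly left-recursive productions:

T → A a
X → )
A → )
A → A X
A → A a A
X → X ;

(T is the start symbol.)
Yes, A, X are left-recursive

T → A a: starts with A
X → ): starts with ')'
A → ): starts with ')'
A → A X: LEFT RECURSIVE (starts with A)
A → A a A: LEFT RECURSIVE (starts with A)
X → X ;: LEFT RECURSIVE (starts with X)

The grammar has direct left recursion on: A, X.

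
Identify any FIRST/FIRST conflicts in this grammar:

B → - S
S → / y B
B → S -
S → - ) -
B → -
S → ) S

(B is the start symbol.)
A FIRST/FIRST conflict occurs when two productions N → α and N → β for the same non-terminal have FIRST(α) ∩ FIRST(β) ≠ ∅ (with ε ∈ FIRST of a nullable right-hand side, so two nullable alternatives also conflict).

FIRST sets of the non-terminals at (or reachable through a nullable prefix from) the front of some alternative:
  FIRST(S) = { ')', '-', '/' }

Productions for B:
  B → - S: FIRST = { '-' }
  B → S -: FIRST = { ')', '-', '/' }
  B → -: FIRST = { '-' }
Productions for S:
  S → / y B: FIRST = { '/' }
  S → - ) -: FIRST = { '-' }
  S → ) S: FIRST = { ')' }

Conflict for B: B → - S and B → S -
  Overlap: { '-' }
Conflict for B: B → - S and B → -
  Overlap: { '-' }
Conflict for B: B → S - and B → -
  Overlap: { '-' }

Answer: Yes. B → '-' S / B → S '-' on { '-' }; B → '-' S / B → '-' on { '-' }; B → S '-' / B → '-' on { '-' }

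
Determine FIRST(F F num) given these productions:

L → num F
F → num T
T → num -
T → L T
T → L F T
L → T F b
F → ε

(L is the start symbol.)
FIRST sets of the non-terminals involved (from the grammar, by fixed-point iteration):
  FIRST(F) = { 'num', ε }

To compute FIRST(F F num), process the symbols left to right:
Symbol F is a non-terminal. Add FIRST(F) \ {ε} = { 'num' }
F is nullable (ε ∈ FIRST(F)), continue to the next symbol.
Symbol F is a non-terminal. Add FIRST(F) \ {ε} = { 'num' }
F is nullable (ε ∈ FIRST(F)), continue to the next symbol.
Symbol num is a terminal. Add 'num' and stop.
FIRST(F F num) = { 'num' }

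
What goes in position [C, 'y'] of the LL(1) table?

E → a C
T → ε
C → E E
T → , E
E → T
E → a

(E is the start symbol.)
Empty (error entry)

To find M[C, 'y'], we find productions for C where 'y' is in the predict set (PREDICT(N → α) = (FIRST(α) \ {ε}) ∪ (FOLLOW(N) if α ⇒* ε)).

Relevant sets:
  FIRST(E) = { ',', 'a', ε }
  FOLLOW(C) = { $, ',', 'a' }

C → E E: PREDICT = { $, ',', 'a' }

M[C, 'y'] is empty (no production applies)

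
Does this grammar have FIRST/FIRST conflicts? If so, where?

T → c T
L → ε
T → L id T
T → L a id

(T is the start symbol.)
FIRST sets of the non-terminals at (or reachable through a nullable prefix from) the front of some alternative:
  FIRST(L) = { ε }

Productions for T:
  T → c T: FIRST = { 'c' }
  T → L id T: FIRST = { 'id' }
  T → L a id: FIRST = { 'a' }
L has only one production, so no FIRST/FIRST conflict is possible there.

All alternatives of each non-terminal have pairwise disjoint FIRST sets.

Answer: No FIRST/FIRST conflicts.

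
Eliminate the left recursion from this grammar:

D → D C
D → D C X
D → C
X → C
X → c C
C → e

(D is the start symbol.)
D is directly left-recursive. The standard transformation for
  A → A α₁ | ... | A α_m | β₁ | ... | β_n
is
  A  → β₁ A' | ... | β_n A'
  A' → α₁ A' | ... | α_m A' | ε

D → C becomes D → C D'
D → D C becomes D' → C D'
D → D C X becomes D' → C X D'
Add D' → ε

Productions for other non-terminals are unchanged:
  X → C
  X → c C
  C → e

Resulting grammar:
D → C D'
D' → C D'
D' → C X D'
D' → ε
X → C
X → c C
C → e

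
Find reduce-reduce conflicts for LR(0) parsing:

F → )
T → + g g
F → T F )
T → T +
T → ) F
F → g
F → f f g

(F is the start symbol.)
Augment with F' → F and build the canonical LR(0) collection (I0 = CLOSURE({[F' → . F]}), then GOTO on every symbol after a dot until no new states appear). It has 15 states:
  I0: { [F → . )], [F → . T F )], [F → . f f g], [F → . g], [F' → . F], [T → . ) F], [T → . + g g], [T → . T +] }  — shift
  I1: { [F → ) .], [F → . )], [F → . T F )], [F → . f f g], [F → . g], [T → ) . F], [T → . ) F], [T → . + g g], [T → . T +] }  — shift, reduce
  I2: { [T → + . g g] }  — shift
  I3: { [F' → F .] }  — accept
  I4: { [F → . )], [F → . T F )], [F → . f f g], [F → . g], [F → T . F )], [T → . ) F], [T → . + g g], [T → . T +], [T → T . +] }  — shift
  I5: { [F → f . f g] }  — shift
  I6: { [F → g .] }  — reduce
  I7: { [F → f f . g] }  — shift
  I8: { [F → f f g .] }  — reduce
  I9: { [T → + . g g], [T → T + .] }  — shift, reduce
  I10: { [F → T F . )] }  — shift
  I11: { [F → T F ) .] }  — reduce
  I12: { [T → + g . g] }  — shift
  I13: { [T → + g g .] }  — reduce
  I14: { [T → ) F .] }  — reduce

No state contains more than one complete item.

Answer: No reduce-reduce conflicts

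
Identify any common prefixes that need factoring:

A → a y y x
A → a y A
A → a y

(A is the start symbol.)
Yes, A has productions with common prefix 'a y'

Left-factoring is needed when two productions for the same non-terminal
share a common prefix on the right-hand side.

Productions for A:
  A → a y y x
  A → a y A
  A → a y

Found common prefix 'a y' in productions for A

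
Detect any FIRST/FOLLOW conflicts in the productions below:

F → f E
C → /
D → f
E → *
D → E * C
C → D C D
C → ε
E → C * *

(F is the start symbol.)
Yes. C → '/' with FOLLOW(C) on { '/' }; C → D C D with FOLLOW(C) on { '*', '/', 'f' }

A FIRST/FOLLOW conflict occurs when a non-terminal N has a nullable alternative N → β (β ⇒* ε) and another alternative N → α with FIRST(α) ∩ FOLLOW(N) ≠ ∅: on such a lookahead the parser cannot decide between expanding α and letting N vanish via β.

Nullable non-terminals: C.
FIRST sets used below: FIRST(D) = { '*', '/', 'f' }

C: nullable alternative(s) C → ε; FOLLOW(C) = { '*', '/', 'f' }
  C → /: FIRST \ {ε} = { '/' } — overlaps FOLLOW(C) on { '/' }: CONFLICT
  C → D C D: FIRST \ {ε} = { '*', '/', 'f' } — overlaps FOLLOW(C) on { '*', '/', 'f' }: CONFLICT
  C → ε: FIRST \ {ε} = { } — this is the only nullable alternative, skip

D, E, F have no nullable alternative, so no FIRST/FOLLOW check is needed there.

So the grammar has 2 FIRST/FOLLOW conflicts (marked CONFLICT above).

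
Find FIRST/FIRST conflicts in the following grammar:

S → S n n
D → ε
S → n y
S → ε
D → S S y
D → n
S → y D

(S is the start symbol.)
FIRST sets of the non-terminals at (or reachable through a nullable prefix from) the front of some alternative:
  FIRST(S) = { 'n', 'y', ε }

Productions for S:
  S → S n n: FIRST = { 'n', 'y' }
  S → n y: FIRST = { 'n' }
  S → ε: FIRST = { ε }
  S → y D: FIRST = { 'y' }
Productions for D:
  D → ε: FIRST = { ε }
  D → S S y: FIRST = { 'n', 'y' }
  D → n: FIRST = { 'n' }

Conflict for S: S → S n n and S → n y
  Overlap: { 'n' }
Conflict for S: S → S n n and S → y D
  Overlap: { 'y' }
Conflict for D: D → S S y and D → n
  Overlap: { 'n' }

Answer: Yes. S → S n n / S → n y on { 'n' }; S → S n n / S → y D on { 'y' }; D → S S y / D → n on { 'n' }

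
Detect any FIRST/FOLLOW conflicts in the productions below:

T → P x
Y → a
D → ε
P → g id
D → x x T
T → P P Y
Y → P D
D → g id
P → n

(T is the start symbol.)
A FIRST/FOLLOW conflict occurs when a non-terminal N has a nullable alternative N → β (β ⇒* ε) and another alternative N → α with FIRST(α) ∩ FOLLOW(N) ≠ ∅: on such a lookahead the parser cannot decide between expanding α and letting N vanish via β.

Nullable non-terminals: D.

D: nullable alternative(s) D → ε; FOLLOW(D) = { $ }
  D → ε: FIRST \ {ε} = { } — this is the only nullable alternative, skip
  D → x x T: FIRST \ {ε} = { 'x' } — disjoint from FOLLOW(D)
  D → g id: FIRST \ {ε} = { 'g' } — disjoint from FOLLOW(D)

P, T, Y have no nullable alternative, so no FIRST/FOLLOW check is needed there.

No FIRST/FOLLOW conflicts found.

Answer: No FIRST/FOLLOW conflicts.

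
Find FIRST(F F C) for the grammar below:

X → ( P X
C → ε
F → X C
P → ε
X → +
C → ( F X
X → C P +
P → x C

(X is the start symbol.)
FIRST sets of the non-terminals involved (from the grammar, by fixed-point iteration):
  FIRST(F) = { '(', '+', 'x' }

To compute FIRST(F F C), process the symbols left to right:
Symbol F is a non-terminal. Add FIRST(F) \ {ε} = { '(', '+', 'x' }
F is not nullable (ε ∉ FIRST(F)), so stop here.
FIRST(F F C) = { '(', '+', 'x' }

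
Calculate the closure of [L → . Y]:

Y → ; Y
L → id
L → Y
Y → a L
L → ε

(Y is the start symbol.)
{ [L → . Y], [Y → . ; Y], [Y → . a L] }

To compute CLOSURE, for each item [A → α.Bβ] where B is a non-terminal, add [B → .γ] for all productions B → γ; repeat for the newly added items until nothing changes.

Start with: [L → . Y]
  [L → . Y] has the dot before Y: add [Y → . ; Y], [Y → . a L]
No further items can be added.

CLOSURE = { [L → . Y], [Y → . ; Y], [Y → . a L] }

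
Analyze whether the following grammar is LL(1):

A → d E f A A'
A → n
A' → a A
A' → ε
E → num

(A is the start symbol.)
A grammar is LL(1) if for each non-terminal N with multiple productions, the predict sets of those productions are pairwise disjoint, where PREDICT(N → α) = (FIRST(α) \ {ε}) ∪ (FOLLOW(N) if α ⇒* ε).

Relevant sets:
  FOLLOW(A') = { $, 'a' }

For A:
  PREDICT(A → d E f A A') = { 'd' }
  PREDICT(A → n) = { 'n' }
For A':
  PREDICT(A' → a A) = { 'a' }
  PREDICT(A' → ε) = { $, 'a' }
E has a single production, so nothing to check there.

Conflict found: Predict set conflict for A': { 'a' }
The grammar is NOT LL(1).

Answer: No. Predict set conflict for A': { 'a' }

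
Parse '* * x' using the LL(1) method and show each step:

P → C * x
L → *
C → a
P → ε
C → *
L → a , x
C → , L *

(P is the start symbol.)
LL(1) parsing maintains a stack (initially the start symbol over $) and the input. At each step: if the stack top is a terminal, match it against the current input token; if it is a non-terminal N, replace it with the RHS of M[N, lookahead] (the unique production whose predict set contains the lookahead).

Stack is shown with the top on the left.

Stack    Input    Action
------------------------
P $      * * x $  output P → C * x
C * x $  * * x $  output C → *
* * x $  * * x $  match '*'
* x $    * x $    match '*'
x $      x $      match 'x'
$        $        accept

The string is accepted.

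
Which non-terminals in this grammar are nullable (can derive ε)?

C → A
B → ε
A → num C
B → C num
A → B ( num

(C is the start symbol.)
{ 'B' }

ε-productions: B → ε
So B is immediately nullable.
No further non-terminal can be added: every production for the remaining non-terminals contains a terminal or a non-nullable non-terminal.
Nullable = { 'B' }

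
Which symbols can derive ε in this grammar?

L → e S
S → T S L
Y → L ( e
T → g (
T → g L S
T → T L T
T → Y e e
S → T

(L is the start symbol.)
A non-terminal is nullable if it can derive ε (the empty string): either it has an ε-production, or it has a production whose right-hand side consists entirely of nullable non-terminals.

There are no ε-productions, so no non-terminal can derive ε.
No non-terminals are nullable.

Answer: None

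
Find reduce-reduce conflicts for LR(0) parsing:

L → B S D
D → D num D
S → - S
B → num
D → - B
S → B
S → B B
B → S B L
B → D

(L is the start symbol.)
Yes — I8: [S → B .] vs [S → B B .]; I10: [S → B .] vs [S → B B .]; I12: [B → D .] vs [L → B S D .]; I16: [D → - B .] vs [S → B .]

A reduce-reduce conflict occurs when an LR(0) state has two complete items [A → α .] and [B → β .] — both call for a reduction, and with no lookahead the parser cannot choose between them.

Augment with L' → L and build the canonical LR(0) collection (I0 = CLOSURE({[L' → . L]}), then GOTO on every symbol after a dot until no new states appear). It has 18 states:
  I0: { [B → . D], [B → . S B L], [B → . num], [D → . - B], [D → . D num D], [L → . B S D], [L' → . L], [S → . - S], [S → . B B], [S → . B] }  — shift
  I1: { [B → . D], [B → . S B L], [B → . num], [D → - . B], [D → . - B], [D → . D num D], [S → - . S], [S → . - S], [S → . B B], [S → . B] }  — shift
  I2: { [B → . D], [B → . S B L], [B → . num], [D → . - B], [D → . D num D], [L → B . S D], [S → . - S], [S → . B B], [S → . B], [S → B . B], [S → B .] }  — shift, reduce
  I3: { [B → D .], [D → D . num D] }  — shift, reduce
  I4: { [L' → L .] }  — accept
  I5: { [B → . D], [B → . S B L], [B → . num], [B → S . B L], [D → . - B], [D → . D num D], [S → . - S], [S → . B B], [S → . B] }  — shift
  I6: { [B → num .] }  — reduce
  I7: { [B → . D], [B → . S B L], [B → . num], [B → S B . L], [D → . - B], [D → . D num D], [L → . B S D], [S → . - S], [S → . B B], [S → . B], [S → B . B], [S → B .] }  — shift, reduce
  I8: { [B → . D], [B → . S B L], [B → . num], [D → . - B], [D → . D num D], [L → B . S D], [S → . - S], [S → . B B], [S → . B], [S → B . B], [S → B .], [S → B B .] }  — shift, 2 reduces
  I9: { [B → S B L .] }  — reduce
  I10: { [B → . D], [B → . S B L], [B → . num], [D → . - B], [D → . D num D], [S → . - S], [S → . B B], [S → . B], [S → B . B], [S → B .], [S → B B .] }  — shift, 2 reduces
  I11: { [B → . D], [B → . S B L], [B → . num], [B → S . B L], [D → . - B], [D → . D num D], [L → B S . D], [S → . - S], [S → . B B], [S → . B] }  — shift
  I12: { [B → D .], [D → D . num D], [L → B S D .] }  — shift, 2 reduces
  I13: { [D → . - B], [D → . D num D], [D → D num . D] }  — shift
  I14: { [B → . D], [B → . S B L], [B → . num], [D → - . B], [D → . - B], [D → . D num D], [S → . - S], [S → . B B], [S → . B] }  — shift
  I15: { [D → D . num D], [D → D num D .] }  — shift, reduce
  I16: { [B → . D], [B → . S B L], [B → . num], [D → - B .], [D → . - B], [D → . D num D], [S → . - S], [S → . B B], [S → . B], [S → B . B], [S → B .] }  — shift, 2 reduces
  I17: { [B → . D], [B → . S B L], [B → . num], [B → S . B L], [D → . - B], [D → . D num D], [S → - S .], [S → . - S], [S → . B B], [S → . B] }  — shift, reduce

I8 contains complete items [S → B .], [S → B B .] — reduce-reduce conflict.
I10 contains complete items [S → B .], [S → B B .] — reduce-reduce conflict.
I12 contains complete items [B → D .], [L → B S D .] — reduce-reduce conflict.
I16 contains complete items [D → - B .], [S → B .] — reduce-reduce conflict.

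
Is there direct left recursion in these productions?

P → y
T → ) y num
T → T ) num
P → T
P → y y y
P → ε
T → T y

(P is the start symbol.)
Direct left recursion occurs when N → N α for some non-terminal N (the right-hand side begins with the left-hand side itself).

P → y: starts with y
T → ) y num: starts with ')'
T → T ) num: LEFT RECURSIVE (starts with T)
P → T: starts with T
P → y y y: starts with y
P → ε: starts with ε
T → T y: LEFT RECURSIVE (starts with T)

The grammar has direct left recursion on: T.

Answer: Yes, T is left-recursive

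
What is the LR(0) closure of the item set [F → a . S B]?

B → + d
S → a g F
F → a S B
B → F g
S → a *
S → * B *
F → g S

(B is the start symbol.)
{ [F → a . S B], [S → . * B *], [S → . a *], [S → . a g F] }

To compute CLOSURE, for each item [A → α.Bβ] where B is a non-terminal, add [B → .γ] for all productions B → γ; repeat for the newly added items until nothing changes.

Start with: [F → a . S B]
  [F → a . S B] has the dot before S: add [S → . a g F], [S → . a *], [S → . * B *]
No further items can be added.

CLOSURE = { [F → a . S B], [S → . * B *], [S → . a *], [S → . a g F] }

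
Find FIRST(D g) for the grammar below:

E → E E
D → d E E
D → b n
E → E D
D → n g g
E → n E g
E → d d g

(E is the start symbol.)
FIRST sets of the non-terminals involved (from the grammar, by fixed-point iteration):
  FIRST(D) = { 'b', 'd', 'n' }

To compute FIRST(D g), process the symbols left to right:
Symbol D is a non-terminal. Add FIRST(D) \ {ε} = { 'b', 'd', 'n' }
D is not nullable (ε ∉ FIRST(D)), so stop here.
FIRST(D g) = { 'b', 'd', 'n' }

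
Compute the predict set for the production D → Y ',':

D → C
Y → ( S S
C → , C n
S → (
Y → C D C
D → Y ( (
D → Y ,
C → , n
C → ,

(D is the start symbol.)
PREDICT(D → Y ',') = (FIRST(RHS) \ {ε}) ∪ (FOLLOW(D) if ε ∈ FIRST(RHS), i.e. RHS ⇒* ε)
FIRST(Y) = { '(', ',' }
FIRST(Y ',') = { '(', ',' }
ε ∉ FIRST(Y ','), so FOLLOW(D) is not added.
PREDICT(D → Y ',') = { '(', ',' }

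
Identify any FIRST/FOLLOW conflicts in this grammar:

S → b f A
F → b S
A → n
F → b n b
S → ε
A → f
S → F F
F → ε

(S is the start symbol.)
Yes. S → b f A with FOLLOW(S) on { 'b' }; S → F F with FOLLOW(S) on { 'b' }; F → b S with FOLLOW(F) on { 'b' }; F → b n b with FOLLOW(F) on { 'b' }

Nullable non-terminals: F, S.
FIRST sets used below: FIRST(F) = { 'b', ε }

F: nullable alternative(s) F → ε; FOLLOW(F) = { $, 'b' }
  F → b S: FIRST \ {ε} = { 'b' } — overlaps FOLLOW(F) on { 'b' }: CONFLICT
  F → b n b: FIRST \ {ε} = { 'b' } — overlaps FOLLOW(F) on { 'b' }: CONFLICT
  F → ε: FIRST \ {ε} = { } — this is the only nullable alternative, skip

S: nullable alternative(s) S → ε, S → F F; FOLLOW(S) = { $, 'b' }
  S → b f A: FIRST \ {ε} = { 'b' } — overlaps FOLLOW(S) on { 'b' }: CONFLICT
  S → ε: FIRST \ {ε} = { } — disjoint from FOLLOW(S)
  S → F F: FIRST \ {ε} = { 'b' } — overlaps FOLLOW(S) on { 'b' }: CONFLICT

A has no nullable alternative, so no FIRST/FOLLOW check is needed there.

So the grammar has 4 FIRST/FOLLOW conflicts (marked CONFLICT above).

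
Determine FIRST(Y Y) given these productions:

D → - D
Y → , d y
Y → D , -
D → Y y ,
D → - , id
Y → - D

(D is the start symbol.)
FIRST sets of the non-terminals involved (from the grammar, by fixed-point iteration):
  FIRST(Y) = { ',', '-' }

To compute FIRST(Y Y), process the symbols left to right:
Symbol Y is a non-terminal. Add FIRST(Y) \ {ε} = { ',', '-' }
Y is not nullable (ε ∉ FIRST(Y)), so stop here.
FIRST(Y Y) = { ',', '-' }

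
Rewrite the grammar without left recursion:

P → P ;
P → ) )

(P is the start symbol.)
P is directly left-recursive. The standard transformation for
  A → A α₁ | ... | A α_m | β₁ | ... | β_n
is
  A  → β₁ A' | ... | β_n A'
  A' → α₁ A' | ... | α_m A' | ε

P → ) ) becomes P → ) ) P'
P → P ; becomes P' → ; P'
Add P' → ε

Resulting grammar:
P → ) ) P'
P' → ; P'
P' → ε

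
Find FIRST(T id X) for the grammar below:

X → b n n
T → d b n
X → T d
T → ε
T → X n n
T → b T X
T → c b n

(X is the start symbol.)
{ 'b', 'c', 'd', 'id' }

FIRST sets of the non-terminals involved (from the grammar, by fixed-point iteration):
  FIRST(T) = { 'b', 'c', 'd', ε }

To compute FIRST(T id X), process the symbols left to right:
Symbol T is a non-terminal. Add FIRST(T) \ {ε} = { 'b', 'c', 'd' }
T is nullable (ε ∈ FIRST(T)), continue to the next symbol.
Symbol id is a terminal. Add 'id' and stop.
FIRST(T id X) = { 'b', 'c', 'd', 'id' }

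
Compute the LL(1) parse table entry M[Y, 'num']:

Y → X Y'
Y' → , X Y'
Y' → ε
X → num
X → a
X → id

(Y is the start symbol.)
Y → X Y'

To find M[Y, 'num'], we find productions for Y where 'num' is in the predict set (PREDICT(N → α) = (FIRST(α) \ {ε}) ∪ (FOLLOW(N) if α ⇒* ε)).

Relevant sets:
  FIRST(X) = { 'a', 'id', 'num' }

Y → X Y': PREDICT = { 'a', 'id', 'num' }
  'num' is in predict set, so this production goes in M[Y, 'num']

M[Y, 'num'] = Y → X Y'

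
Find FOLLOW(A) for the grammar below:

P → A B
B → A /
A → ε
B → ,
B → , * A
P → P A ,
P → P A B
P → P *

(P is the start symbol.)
In P → A B: A is followed by B, add FIRST(B) \ {ε} = { ',', '/' }
In B → A /: A is followed by '/', add FIRST('/') \ {ε} = { '/' }
In B → , * A: A is at the end, add FOLLOW(B)
In P → P A ,: A is followed by ',', add FIRST(',') \ {ε} = { ',' }
In P → P A B: A is followed by B, add FIRST(B) \ {ε} = { ',', '/' }

The FOLLOW sets referred to above (computed the same way, to a fixed point):
  FOLLOW(B) = { $, '*', ',', '/' }

Taking the union: FOLLOW(A) = { $, '*', ',', '/' }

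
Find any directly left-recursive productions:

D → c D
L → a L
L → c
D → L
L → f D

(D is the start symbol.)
Direct left recursion occurs when N → N α for some non-terminal N (the right-hand side begins with the left-hand side itself).

D → c D: starts with c
L → a L: starts with a
L → c: starts with c
D → L: starts with L
L → f D: starts with f

No direct left recursion found.

Answer: No direct left recursion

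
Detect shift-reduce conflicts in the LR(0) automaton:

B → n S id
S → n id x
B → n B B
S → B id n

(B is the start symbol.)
Augment with B' → B and build the canonical LR(0) collection (I0 = CLOSURE({[B' → . B]}), then GOTO on every symbol after a dot until no new states appear). It has 12 states:
  I0: { [B → . n B B], [B → . n S id], [B' → . B] }  — shift
  I1: { [B' → B .] }  — accept
  I2: { [B → . n B B], [B → . n S id], [B → n . B B], [B → n . S id], [S → . B id n], [S → . n id x] }  — shift
  I3: { [B → . n B B], [B → . n S id], [B → n B . B], [S → B . id n] }  — shift
  I4: { [B → n S . id] }  — shift
  I5: { [B → . n B B], [B → . n S id], [B → n . B B], [B → n . S id], [S → . B id n], [S → . n id x], [S → n . id x] }  — shift
  I6: { [S → n id . x] }  — shift
  I7: { [S → n id x .] }  — reduce
  I8: { [B → n S id .] }  — reduce
  I9: { [B → n B B .] }  — reduce
  I10: { [S → B id . n] }  — shift
  I11: { [S → B id n .] }  — reduce

No state contains both a complete item and a shift item.

Answer: No shift-reduce conflicts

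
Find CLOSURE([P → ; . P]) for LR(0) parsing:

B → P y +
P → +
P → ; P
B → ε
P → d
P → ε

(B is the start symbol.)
{ [P → . +], [P → . ; P], [P → . d], [P → .], [P → ; . P] }

Start with: [P → ; . P]
  [P → ; . P] has the dot before P: add [P → . +], [P → . ; P], [P → . d], [P → .]
No further items can be added.

CLOSURE = { [P → . +], [P → . ; P], [P → . d], [P → .], [P → ; . P] }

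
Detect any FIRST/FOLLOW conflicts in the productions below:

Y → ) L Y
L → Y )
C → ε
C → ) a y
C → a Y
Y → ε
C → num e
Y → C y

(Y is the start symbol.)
A FIRST/FOLLOW conflict occurs when a non-terminal N has a nullable alternative N → β (β ⇒* ε) and another alternative N → α with FIRST(α) ∩ FOLLOW(N) ≠ ∅: on such a lookahead the parser cannot decide between expanding α and letting N vanish via β.

Nullable non-terminals: C, Y.
FIRST sets used below: FIRST(C) = { ')', 'a', 'num', ε }

C: nullable alternative(s) C → ε; FOLLOW(C) = { 'y' }
  C → ε: FIRST \ {ε} = { } — this is the only nullable alternative, skip
  C → ) a y: FIRST \ {ε} = { ')' } — disjoint from FOLLOW(C)
  C → a Y: FIRST \ {ε} = { 'a' } — disjoint from FOLLOW(C)
  C → num e: FIRST \ {ε} = { 'num' } — disjoint from FOLLOW(C)

Y: nullable alternative(s) Y → ε; FOLLOW(Y) = { $, ')', 'y' }
  Y → ) L Y: FIRST \ {ε} = { ')' } — overlaps FOLLOW(Y) on { ')' }: CONFLICT
  Y → ε: FIRST \ {ε} = { } — this is the only nullable alternative, skip
  Y → C y: FIRST \ {ε} = { ')', 'a', 'num', 'y' } — overlaps FOLLOW(Y) on { ')', 'y' }: CONFLICT

L has no nullable alternative, so no FIRST/FOLLOW check is needed there.

So the grammar has 2 FIRST/FOLLOW conflicts (marked CONFLICT above).

Answer: Yes. Y → ')' L Y with FOLLOW(Y) on { ')' }; Y → C y with FOLLOW(Y) on { ')', 'y' }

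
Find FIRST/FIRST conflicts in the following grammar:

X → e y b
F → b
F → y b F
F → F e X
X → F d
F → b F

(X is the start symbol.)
FIRST sets of the non-terminals at (or reachable through a nullable prefix from) the front of some alternative:
  FIRST(F) = { 'b', 'y' }

Productions for X:
  X → e y b: FIRST = { 'e' }
  X → F d: FIRST = { 'b', 'y' }
Productions for F:
  F → b: FIRST = { 'b' }
  F → y b F: FIRST = { 'y' }
  F → F e X: FIRST = { 'b', 'y' }
  F → b F: FIRST = { 'b' }

Conflict for F: F → b and F → F e X
  Overlap: { 'b' }
Conflict for F: F → b and F → b F
  Overlap: { 'b' }
Conflict for F: F → y b F and F → F e X
  Overlap: { 'y' }
Conflict for F: F → F e X and F → b F
  Overlap: { 'b' }

Answer: Yes. F → b / F → F e X on { 'b' }; F → b / F → b F on { 'b' }; F → y b F / F → F e X on { 'y' }; F → F e X / F → b F on { 'b' }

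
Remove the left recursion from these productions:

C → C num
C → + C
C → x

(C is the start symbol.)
C is directly left-recursive. The standard transformation for
  A → A α₁ | ... | A α_m | β₁ | ... | β_n
is
  A  → β₁ A' | ... | β_n A'
  A' → α₁ A' | ... | α_m A' | ε

C → + C becomes C → + C C'
C → x becomes C → x C'
C → C num becomes C' → num C'
Add C' → ε

Resulting grammar:
C → + C C'
C → x C'
C' → num C'
C' → ε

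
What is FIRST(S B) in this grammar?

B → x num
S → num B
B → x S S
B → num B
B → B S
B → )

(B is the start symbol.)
{ 'num' }

FIRST sets of the non-terminals involved (from the grammar, by fixed-point iteration):
  FIRST(S) = { 'num' }

To compute FIRST(S B), process the symbols left to right:
Symbol S is a non-terminal. Add FIRST(S) \ {ε} = { 'num' }
S is not nullable (ε ∉ FIRST(S)), so stop here.
FIRST(S B) = { 'num' }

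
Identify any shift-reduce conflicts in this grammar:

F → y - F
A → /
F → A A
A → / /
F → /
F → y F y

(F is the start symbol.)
Yes — I1: [A → / .] vs [A → / . /]; I9: [A → / .] vs [A → / . /]

A shift-reduce conflict occurs when an LR(0) state has both:
  - a complete (reduce) item [A → α .] (dot at the end), and
  - a shift item [B → β . c γ] (dot before a terminal).

Augment with F' → F and build the canonical LR(0) collection (I0 = CLOSURE({[F' → . F]}), then GOTO on every symbol after a dot until no new states appear). It has 12 states:
  I0: { [A → . / /], [A → . /], [F → . /], [F → . A A], [F → . y - F], [F → . y F y], [F' → . F] }  — shift
  I1: { [A → / . /], [A → / .], [F → / .] }  — shift, 2 reduces
  I2: { [A → . / /], [A → . /], [F → A . A] }  — shift
  I3: { [F' → F .] }  — accept
  I4: { [A → . / /], [A → . /], [F → . /], [F → . A A], [F → . y - F], [F → . y F y], [F → y . - F], [F → y . F y] }  — shift
  I5: { [A → . / /], [A → . /], [F → . /], [F → . A A], [F → . y - F], [F → . y F y], [F → y - . F] }  — shift
  I6: { [F → y F . y] }  — shift
  I7: { [F → y F y .] }  — reduce
  I8: { [F → y - F .] }  — reduce
  I9: { [A → / . /], [A → / .] }  — shift, reduce
  I10: { [F → A A .] }  — reduce
  I11: { [A → / / .] }  — reduce

I1 contains reduce items [A → / .], [F → / .] and shift item [A → / . /] — shift-reduce conflict.
I9 contains reduce item [A → / .] and shift item [A → / . /] — shift-reduce conflict.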